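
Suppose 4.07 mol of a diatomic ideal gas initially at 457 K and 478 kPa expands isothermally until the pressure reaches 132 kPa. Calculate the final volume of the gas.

117 L

V₁ = nRT₁/P₁ = 4.07×8.314×457/478 = 32.4 L.
Isothermal: T stays 457 K; PV = const ⇒ V₂ = 117 L, P₂ = 132 kPa.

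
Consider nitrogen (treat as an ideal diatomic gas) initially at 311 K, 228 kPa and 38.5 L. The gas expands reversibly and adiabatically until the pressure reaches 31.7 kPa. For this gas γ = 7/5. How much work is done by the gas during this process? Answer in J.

n = P₁V₁/(RT₁) = 228×38.5/(8.314×311) = 3.39 mol.
Adiabatic: T₂/T₁ = (P₂/P₁)^((γ−1)/γ) ⇒ T₂ = 311×(0.139)^0.286 = 177 K; V₂ = 158 L.
ΔU = nCvΔT = 3.39×20.8×(177−311) = -9460 J.
Q = 0 for an adiabatic process, so W = −ΔU = 9460 J.

9460 J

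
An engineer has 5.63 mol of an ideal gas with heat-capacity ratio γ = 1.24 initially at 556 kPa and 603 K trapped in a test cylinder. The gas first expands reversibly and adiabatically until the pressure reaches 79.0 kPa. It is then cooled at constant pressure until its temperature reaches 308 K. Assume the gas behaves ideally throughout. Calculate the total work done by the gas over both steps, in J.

V₁ = nRT₁/P₁ = 5.63×8.314×603/556 = 50.8 L.
Step 1 — Adiabatic: T₂/T₁ = (P₂/P₁)^((γ−1)/γ) ⇒ T₂ = 603×(0.142)^0.194 = 413 K; V₂ = 245 L.
ΔU = nCvΔT = 5.63×34.6×(413−603) = -37000 J.
Q = 0 for an adiabatic process, so W = −ΔU = 37000 J.
State after step 1: P = 79.0 kPa, V = 245 L, T = 413 K.
Step 2 — Isobaric: P stays 79.0 kPa; V/T = const ⇒ T₂ = 308 K, V₂ = 182 L.
W = PΔV = 79.0×(182−245) kPa·L = -4930 J.
ΔU = nCvΔT = 5.63×34.6×(308−413) = -20500 J.
Q = ΔU + W = nCpΔT = -25500 J.
Net over both steps: W = 32100 J, Q = -25500 J, ΔU = -57500 J.

32100 J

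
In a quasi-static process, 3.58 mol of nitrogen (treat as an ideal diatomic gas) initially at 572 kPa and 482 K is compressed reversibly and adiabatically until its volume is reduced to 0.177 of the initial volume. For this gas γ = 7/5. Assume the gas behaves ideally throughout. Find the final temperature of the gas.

V₁ = nRT₁/P₁ = 3.58×8.314×482/572 = 25.1 L.
Adiabatic: TV^(γ−1) = const ⇒ T₂ = 482×(5.65)^0.400 = 964 K; PV^γ = const ⇒ P₂ = 6460 kPa.

964 K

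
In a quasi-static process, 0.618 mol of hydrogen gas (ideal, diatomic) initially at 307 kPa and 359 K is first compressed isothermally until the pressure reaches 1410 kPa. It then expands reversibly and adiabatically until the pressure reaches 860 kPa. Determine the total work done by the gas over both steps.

-2200 J

V₁ = nRT₁/P₁ = 0.618×8.314×359/307 = 6.01 L.
Step 1 — Isothermal: T stays 359 K; PV = const ⇒ V₂ = 1.31 L, P₂ = 1410 kPa.
ΔU = 0 (ideal gas, T constant).
W = nRT ln(V₂/V₁) = 0.618×8.314×359×ln(0.218) = -2810 J.
Q = ΔU + W = -2810 J.
State after step 1: P = 1410 kPa, V = 1.31 L, T = 359 K.
Step 2 — Adiabatic: T₂/T₁ = (P₂/P₁)^((γ−1)/γ) ⇒ T₂ = 359×(0.610)^0.286 = 312 K; V₂ = 1.86 L.
ΔU = nCvΔT = 0.618×20.8×(312−359) = -607 J.
Q = 0 for an adiabatic process, so W = −ΔU = 607 J.
Net over both steps: W = -2200 J, Q = -2810 J, ΔU = -607 J.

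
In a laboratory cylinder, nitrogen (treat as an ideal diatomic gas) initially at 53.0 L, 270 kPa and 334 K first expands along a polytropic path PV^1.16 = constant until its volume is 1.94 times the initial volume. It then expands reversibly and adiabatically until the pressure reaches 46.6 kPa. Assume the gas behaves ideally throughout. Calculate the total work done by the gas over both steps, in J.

16900 J

n = P₁V₁/(RT₁) = 270×53.0/(8.314×334) = 5.15 mol.
Step 1 — Polytropic n=1.16: T₂ = T₁(V₁/V₂)^(n−1) = 334×(0.515)^0.16 = 300 K; P₂ = P₁(V₁/V₂)^n = 125 kPa.
W = (P₁V₁−P₂V₂)/(n−1) = (270×53.0−125×103)/0.16 = 9000 J.
ΔU = nCvΔT = 5.15×20.8×(300−334) = -3600 J.
Q = ΔU + W = 5400 J.
State after step 1: P = 125 kPa, V = 103 L, T = 300 K.
Step 2 — Adiabatic: T₂/T₁ = (P₂/P₁)^((γ−1)/γ) ⇒ T₂ = 300×(0.372)^0.286 = 227 K; V₂ = 208 L.
ΔU = nCvΔT = 5.15×20.8×(227−300) = -7910 J.
Q = 0 for an adiabatic process, so W = −ΔU = 7910 J.
Net over both steps: W = 16900 J, Q = 5400 J, ΔU = -11500 J.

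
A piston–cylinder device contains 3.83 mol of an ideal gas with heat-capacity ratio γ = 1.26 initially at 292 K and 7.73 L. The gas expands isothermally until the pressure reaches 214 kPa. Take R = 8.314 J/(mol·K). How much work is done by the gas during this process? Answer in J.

16100 J

P₁ = nRT₁/V₁ = 3.83×8.314×292/7.73 = 1200 kPa.
Isothermal: T stays 292 K; PV = const ⇒ V₂ = 43.4 L, P₂ = 214 kPa.
W = nRT ln(V₂/V₁) = 3.83×8.314×292×ln(5.62) = 16100 J.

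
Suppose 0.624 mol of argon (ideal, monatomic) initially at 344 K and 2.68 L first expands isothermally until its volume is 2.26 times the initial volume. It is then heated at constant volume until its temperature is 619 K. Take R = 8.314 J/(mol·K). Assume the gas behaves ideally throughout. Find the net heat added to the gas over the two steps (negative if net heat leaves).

P₁ = nRT₁/V₁ = 0.624×8.314×344/2.68 = 666 kPa.
Step 1 — Isothermal: T stays 344 K; PV = const ⇒ V₂ = 6.06 L, P₂ = 295 kPa.
ΔU = 0 (ideal gas, T constant).
W = nRT ln(V₂/V₁) = 0.624×8.314×344×ln(2.26) = 1460 J.
Q = ΔU + W = 1460 J.
State after step 1: P = 295 kPa, V = 6.06 L, T = 344 K.
Step 2 — Isochoric: V stays 6.06 L; P/T = const ⇒ T₂ = 619 K, P₂ = 530 kPa.
W = 0 (no volume change).
ΔU = nCvΔT = 0.624×12.5×(619−344) = 2140 J.
Q = ΔU = 2140 J.
Net over both steps: W = 1460 J, Q = 3600 J, ΔU = 2140 J.

3600 J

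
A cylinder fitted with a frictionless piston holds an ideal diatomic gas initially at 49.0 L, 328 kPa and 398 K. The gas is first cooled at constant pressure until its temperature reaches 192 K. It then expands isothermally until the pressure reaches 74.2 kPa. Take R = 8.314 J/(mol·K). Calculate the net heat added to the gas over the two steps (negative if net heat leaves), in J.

n = P₁V₁/(RT₁) = 328×49.0/(8.314×398) = 4.86 mol.
Step 1 — Isobaric: P stays 328 kPa; V/T = const ⇒ T₂ = 192 K, V₂ = 23.6 L.
W = PΔV = 328×(23.6−49.0) kPa·L = -8320 J.
ΔU = nCvΔT = 4.86×20.8×(192−398) = -20800 J.
Q = ΔU + W = nCpΔT = -29100 J.
State after step 1: P = 328 kPa, V = 23.6 L, T = 192 K.
Step 2 — Isothermal: T stays 192 K; PV = const ⇒ V₂ = 104 L, P₂ = 74.2 kPa.
ΔU = 0 (ideal gas, T constant).
W = nRT ln(V₂/V₁) = 4.86×8.314×192×ln(4.42) = 11500 J.
Q = ΔU + W = 11500 J.
Net over both steps: W = 3200 J, Q = -17600 J, ΔU = -20800 J.

-17600 J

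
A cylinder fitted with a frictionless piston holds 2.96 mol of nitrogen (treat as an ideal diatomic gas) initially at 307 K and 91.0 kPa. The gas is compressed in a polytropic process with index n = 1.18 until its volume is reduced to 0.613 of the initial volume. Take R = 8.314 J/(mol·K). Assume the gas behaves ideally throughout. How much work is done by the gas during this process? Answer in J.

V₁ = nRT₁/P₁ = 2.96×8.314×307/91.0 = 83.0 L.
Polytropic n=1.18: T₂ = T₁(V₁/V₂)^(n−1) = 307×(1.63)^0.18 = 335 K; P₂ = P₁(V₁/V₂)^n = 162 kPa.
W = (P₁V₁−P₂V₂)/(n−1) = (91.0×83.0−162×50.9)/0.18 = -3870 J.

-3870 J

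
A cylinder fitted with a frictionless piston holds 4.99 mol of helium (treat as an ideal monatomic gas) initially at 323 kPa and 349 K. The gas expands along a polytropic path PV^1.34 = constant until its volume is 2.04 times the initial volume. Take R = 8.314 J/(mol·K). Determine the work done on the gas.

V₁ = nRT₁/P₁ = 4.99×8.314×349/323 = 44.8 L.
Polytropic n=1.34: T₂ = T₁(V₁/V₂)^(n−1) = 349×(0.490)^0.34 = 274 K; P₂ = P₁(V₁/V₂)^n = 124 kPa.
W = (P₁V₁−P₂V₂)/(n−1) = (323×44.8−124×91.4)/0.34 = 9170 J.
Work done on the gas = −W_by = -9170 J.

-9170 J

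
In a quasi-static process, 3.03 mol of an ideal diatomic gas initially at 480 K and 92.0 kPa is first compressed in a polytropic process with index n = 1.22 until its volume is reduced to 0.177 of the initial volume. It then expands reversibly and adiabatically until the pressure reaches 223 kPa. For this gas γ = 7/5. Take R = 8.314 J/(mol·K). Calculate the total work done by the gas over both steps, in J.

-12400 J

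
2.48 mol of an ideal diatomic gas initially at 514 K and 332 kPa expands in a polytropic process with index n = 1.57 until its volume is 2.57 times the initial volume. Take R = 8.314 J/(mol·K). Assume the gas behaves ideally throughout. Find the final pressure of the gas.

75.4 kPa

V₁ = nRT₁/P₁ = 2.48×8.314×514/332 = 31.9 L.
Polytropic n=1.57: T₂ = T₁(V₁/V₂)^(n−1) = 514×(0.389)^0.57 = 300 K; P₂ = P₁(V₁/V₂)^n = 75.4 kPa.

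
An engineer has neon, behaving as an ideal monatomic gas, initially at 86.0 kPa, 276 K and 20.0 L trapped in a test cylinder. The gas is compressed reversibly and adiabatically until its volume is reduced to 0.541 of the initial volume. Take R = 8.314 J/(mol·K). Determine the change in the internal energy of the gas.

n = P₁V₁/(RT₁) = 86.0×20.0/(8.314×276) = 0.750 mol.
Adiabatic: TV^(γ−1) = const ⇒ T₂ = 276×(1.85)^0.667 = 416 K; PV^γ = const ⇒ P₂ = 239 kPa.
For an ideal gas ΔU = nCvΔT with Cv = (3/2)R = 12.5 J/(mol·K).
ΔU = 0.750×12.5×(416−276) = 1310 J.

1310 J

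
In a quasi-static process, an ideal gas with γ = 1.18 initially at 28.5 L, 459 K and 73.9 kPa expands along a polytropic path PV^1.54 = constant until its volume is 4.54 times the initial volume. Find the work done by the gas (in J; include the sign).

2180 J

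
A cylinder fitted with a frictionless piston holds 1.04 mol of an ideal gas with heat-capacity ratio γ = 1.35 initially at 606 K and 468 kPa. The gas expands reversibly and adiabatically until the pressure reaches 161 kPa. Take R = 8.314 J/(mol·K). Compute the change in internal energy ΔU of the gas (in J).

-3620 J

V₁ = nRT₁/P₁ = 1.04×8.314×606/468 = 11.2 L.
Adiabatic: T₂/T₁ = (P₂/P₁)^((γ−1)/γ) ⇒ T₂ = 606×(0.344)^0.259 = 460 K; V₂ = 24.7 L.
For an ideal gas ΔU = nCvΔT with Cv = R/(γ−1) = 23.8 J/(mol·K).
ΔU = 1.04×23.8×(460−606) = -3620 J.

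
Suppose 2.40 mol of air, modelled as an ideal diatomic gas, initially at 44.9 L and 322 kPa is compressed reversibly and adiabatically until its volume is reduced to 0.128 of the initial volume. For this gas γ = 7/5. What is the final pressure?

T₁ = P₁V₁/(nR) = 322×44.9/(2.40×8.314) = 725 K.
Adiabatic: TV^(γ−1) = const ⇒ T₂ = 725×(7.81)^0.400 = 1650 K; PV^γ = const ⇒ P₂ = 5720 kPa.

5720 kPa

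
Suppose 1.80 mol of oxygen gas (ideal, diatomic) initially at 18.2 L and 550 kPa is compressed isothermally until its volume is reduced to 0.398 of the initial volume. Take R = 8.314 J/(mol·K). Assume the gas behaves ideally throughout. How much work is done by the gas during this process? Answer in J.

T₁ = P₁V₁/(nR) = 550×18.2/(1.80×8.314) = 669 K.
Isothermal: T stays 669 K; PV = const ⇒ V₂ = 7.24 L, P₂ = 1380 kPa.
W = nRT ln(V₂/V₁) = 1.80×8.314×669×ln(0.398) = -9220 J.

-9220 J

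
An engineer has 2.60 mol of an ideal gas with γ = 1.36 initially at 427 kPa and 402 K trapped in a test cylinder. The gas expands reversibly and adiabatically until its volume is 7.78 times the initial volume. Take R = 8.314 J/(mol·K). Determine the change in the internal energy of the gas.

V₁ = nRT₁/P₁ = 2.60×8.314×402/427 = 20.4 L.
Adiabatic: TV^(γ−1) = const ⇒ T₂ = 402×(0.129)^0.360 = 192 K; PV^γ = const ⇒ P₂ = 26.2 kPa.
For an ideal gas ΔU = nCvΔT with Cv = R/(γ−1) = 23.1 J/(mol·K).
ΔU = 2.60×23.1×(192−402) = -12600 J.

-12600 J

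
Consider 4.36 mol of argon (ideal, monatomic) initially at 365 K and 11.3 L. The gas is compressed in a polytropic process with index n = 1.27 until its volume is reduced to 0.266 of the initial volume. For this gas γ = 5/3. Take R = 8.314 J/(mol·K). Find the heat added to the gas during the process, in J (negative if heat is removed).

-12500 J

P₁ = nRT₁/V₁ = 4.36×8.314×365/11.3 = 1170 kPa.
Polytropic n=1.27: T₂ = T₁(V₁/V₂)^(n−1) = 365×(3.76)^0.27 = 522 K; P₂ = P₁(V₁/V₂)^n = 6290 kPa.
W = (P₁V₁−P₂V₂)/(n−1) = (1170×11.3−6290×3.01)/0.27 = -21100 J.
ΔU = nCvΔT = 4.36×12.5×(522−365) = 8530 J.
Q = ΔU + W = -12500 J.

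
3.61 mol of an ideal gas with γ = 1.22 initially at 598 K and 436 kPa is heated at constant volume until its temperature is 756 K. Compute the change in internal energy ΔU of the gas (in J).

21600 J

V₁ = nRT₁/P₁ = 3.61×8.314×598/436 = 41.2 L.
Isochoric: V stays 41.2 L; P/T = const ⇒ T₂ = 756 K, P₂ = 551 kPa.
For an ideal gas ΔU = nCvΔT with Cv = R/(γ−1) = 37.8 J/(mol·K).
ΔU = 3.61×37.8×(756−598) = 21600 J.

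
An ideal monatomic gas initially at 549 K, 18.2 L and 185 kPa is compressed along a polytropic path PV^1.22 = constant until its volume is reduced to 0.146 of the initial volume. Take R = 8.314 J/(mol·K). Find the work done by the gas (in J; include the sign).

-8070 J

n = P₁V₁/(RT₁) = 185×18.2/(8.314×549) = 0.738 mol.
Polytropic n=1.22: T₂ = T₁(V₁/V₂)^(n−1) = 549×(6.85)^0.22 = 838 K; P₂ = P₁(V₁/V₂)^n = 1930 kPa.
W = (P₁V₁−P₂V₂)/(n−1) = (185×18.2−1930×2.66)/0.22 = -8070 J.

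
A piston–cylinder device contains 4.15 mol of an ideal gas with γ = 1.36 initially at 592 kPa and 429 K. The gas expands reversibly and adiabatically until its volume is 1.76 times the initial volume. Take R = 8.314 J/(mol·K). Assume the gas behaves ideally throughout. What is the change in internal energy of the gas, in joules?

V₁ = nRT₁/P₁ = 4.15×8.314×429/592 = 25.0 L.
Adiabatic: TV^(γ−1) = const ⇒ T₂ = 429×(0.568)^0.360 = 350 K; PV^γ = const ⇒ P₂ = 274 kPa.
For an ideal gas ΔU = nCvΔT with Cv = R/(γ−1) = 23.1 J/(mol·K).
ΔU = 4.15×23.1×(350−429) = -7570 J.

-7570 J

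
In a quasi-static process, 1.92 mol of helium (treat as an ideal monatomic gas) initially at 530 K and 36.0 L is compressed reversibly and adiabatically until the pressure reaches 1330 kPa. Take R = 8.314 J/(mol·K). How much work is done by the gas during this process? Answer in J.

-12700 J

P₁ = nRT₁/V₁ = 1.92×8.314×530/36.0 = 235 kPa.
Adiabatic: T₂/T₁ = (P₂/P₁)^((γ−1)/γ) ⇒ T₂ = 530×(5.66)^0.400 = 1060 K; V₂ = 12.7 L.
ΔU = nCvΔT = 1.92×12.5×(1060−530) = 12700 J.
Q = 0 for an adiabatic process, so W = −ΔU = -12700 J.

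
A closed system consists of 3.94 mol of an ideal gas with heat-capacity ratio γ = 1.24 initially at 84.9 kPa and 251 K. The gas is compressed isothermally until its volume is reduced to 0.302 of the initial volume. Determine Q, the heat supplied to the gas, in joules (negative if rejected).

-9840 J

V₁ = nRT₁/P₁ = 3.94×8.314×251/84.9 = 96.8 L.
Isothermal: T stays 251 K; PV = const ⇒ V₂ = 29.2 L, P₂ = 281 kPa.
ΔU = 0 (ideal gas, T constant).
W = nRT ln(V₂/V₁) = 3.94×8.314×251×ln(0.302) = -9840 J.
Q = ΔU + W = -9840 J.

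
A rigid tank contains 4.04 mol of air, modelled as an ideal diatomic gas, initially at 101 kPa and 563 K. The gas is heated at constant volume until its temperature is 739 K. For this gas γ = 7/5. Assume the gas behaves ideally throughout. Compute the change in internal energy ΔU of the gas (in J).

V₁ = nRT₁/P₁ = 4.04×8.314×563/101 = 187 L.
Isochoric: V stays 187 L; P/T = const ⇒ T₂ = 739 K, P₂ = 133 kPa.
For an ideal gas ΔU = nCvΔT with Cv = (5/2)R = 20.8 J/(mol·K).
ΔU = 4.04×20.8×(739−563) = 14800 J.

14800 J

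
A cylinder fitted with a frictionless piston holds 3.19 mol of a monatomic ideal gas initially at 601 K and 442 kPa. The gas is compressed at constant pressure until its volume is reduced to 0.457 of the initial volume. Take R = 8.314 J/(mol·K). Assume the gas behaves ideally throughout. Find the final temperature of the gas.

275 K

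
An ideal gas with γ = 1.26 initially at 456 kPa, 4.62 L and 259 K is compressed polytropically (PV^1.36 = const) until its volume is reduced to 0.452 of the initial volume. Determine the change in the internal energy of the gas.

2680 J

n = P₁V₁/(RT₁) = 456×4.62/(8.314×259) = 0.978 mol.
Polytropic n=1.36: T₂ = T₁(V₁/V₂)^(n−1) = 259×(2.21)^0.36 = 345 K; P₂ = P₁(V₁/V₂)^n = 1340 kPa.
For an ideal gas ΔU = nCvΔT with Cv = R/(γ−1) = 32.0 J/(mol·K).
ΔU = 0.978×32.0×(345−259) = 2680 J.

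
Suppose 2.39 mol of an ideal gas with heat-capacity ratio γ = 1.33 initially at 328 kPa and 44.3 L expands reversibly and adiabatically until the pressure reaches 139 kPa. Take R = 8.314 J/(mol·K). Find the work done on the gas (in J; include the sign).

-8450 J

T₁ = P₁V₁/(nR) = 328×44.3/(2.39×8.314) = 731 K.
Adiabatic: T₂/T₁ = (P₂/P₁)^((γ−1)/γ) ⇒ T₂ = 731×(0.424)^0.248 = 591 K; V₂ = 84.5 L.
ΔU = nCvΔT = 2.39×25.2×(591−731) = -8450 J.
Q = 0 for an adiabatic process, so W = −ΔU = 8450 J.
Work done on the gas = −W_by = -8450 J.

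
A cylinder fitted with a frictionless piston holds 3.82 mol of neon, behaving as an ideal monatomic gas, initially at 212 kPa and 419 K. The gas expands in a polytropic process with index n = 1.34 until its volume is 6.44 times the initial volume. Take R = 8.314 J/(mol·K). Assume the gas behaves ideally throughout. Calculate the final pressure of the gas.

V₁ = nRT₁/P₁ = 3.82×8.314×419/212 = 62.8 L.
Polytropic n=1.34: T₂ = T₁(V₁/V₂)^(n−1) = 419×(0.155)^0.34 = 222 K; P₂ = P₁(V₁/V₂)^n = 17.5 kPa.

17.5 kPa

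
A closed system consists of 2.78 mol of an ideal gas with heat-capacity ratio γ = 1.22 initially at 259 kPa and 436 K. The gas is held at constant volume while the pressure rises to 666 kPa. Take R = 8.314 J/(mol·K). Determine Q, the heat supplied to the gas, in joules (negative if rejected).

72000 J

V₁ = nRT₁/P₁ = 2.78×8.314×436/259 = 38.9 L.
Isochoric: V stays 38.9 L; P/T = const ⇒ T₂ = 1120 K, P₂ = 666 kPa.
W = 0 (no volume change).
ΔU = nCvΔT = 2.78×37.8×(1120−436) = 72000 J.
Q = ΔU = 72000 J.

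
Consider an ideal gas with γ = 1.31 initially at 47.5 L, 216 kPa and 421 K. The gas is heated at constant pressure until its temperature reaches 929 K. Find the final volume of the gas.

Isobaric: P stays 216 kPa; V/T = const ⇒ T₂ = 929 K, V₂ = 105 L.

105 L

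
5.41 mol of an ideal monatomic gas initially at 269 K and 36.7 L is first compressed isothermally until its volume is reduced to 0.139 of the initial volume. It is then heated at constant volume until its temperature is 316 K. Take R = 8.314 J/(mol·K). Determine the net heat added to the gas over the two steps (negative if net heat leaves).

P₁ = nRT₁/V₁ = 5.41×8.314×269/36.7 = 330 kPa.
Step 1 — Isothermal: T stays 269 K; PV = const ⇒ V₂ = 5.10 L, P₂ = 2370 kPa.
ΔU = 0 (ideal gas, T constant).
W = nRT ln(V₂/V₁) = 5.41×8.314×269×ln(0.139) = -23900 J.
Q = ΔU + W = -23900 J.
State after step 1: P = 2370 kPa, V = 5.10 L, T = 269 K.
Step 2 — Isochoric: V stays 5.10 L; P/T = const ⇒ T₂ = 316 K, P₂ = 2790 kPa.
W = 0 (no volume change).
ΔU = nCvΔT = 5.41×12.5×(316−269) = 3170 J.
Q = ΔU = 3170 J.
Net over both steps: W = -23900 J, Q = -20700 J, ΔU = 3170 J.

-20700 J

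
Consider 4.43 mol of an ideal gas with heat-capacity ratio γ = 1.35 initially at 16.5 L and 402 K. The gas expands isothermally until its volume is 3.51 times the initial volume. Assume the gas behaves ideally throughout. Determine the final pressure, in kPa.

256 kPa

P₁ = nRT₁/V₁ = 4.43×8.314×402/16.5 = 897 kPa.
Isothermal: T stays 402 K; PV = const ⇒ V₂ = 57.9 L, P₂ = 256 kPa.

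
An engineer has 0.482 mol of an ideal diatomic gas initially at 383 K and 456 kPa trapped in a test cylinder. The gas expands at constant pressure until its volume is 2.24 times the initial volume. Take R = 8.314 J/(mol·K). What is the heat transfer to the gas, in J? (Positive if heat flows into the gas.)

V₁ = nRT₁/P₁ = 0.482×8.314×383/456 = 3.37 L.
Isobaric: P stays 456 kPa; V/T = const ⇒ T₂ = 858 K, V₂ = 7.54 L.
W = PΔV = 456×(7.54−3.37) kPa·L = 1900 J.
ΔU = nCvΔT = 0.482×20.8×(858−383) = 4760 J.
Q = ΔU + W = nCpΔT = 6660 J.

6660 J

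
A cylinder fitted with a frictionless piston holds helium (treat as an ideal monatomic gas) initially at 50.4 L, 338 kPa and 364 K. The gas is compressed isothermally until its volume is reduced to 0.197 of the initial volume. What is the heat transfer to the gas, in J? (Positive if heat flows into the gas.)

n = P₁V₁/(RT₁) = 338×50.4/(8.314×364) = 5.63 mol.
Isothermal: T stays 364 K; PV = const ⇒ V₂ = 9.93 L, P₂ = 1720 kPa.
ΔU = 0 (ideal gas, T constant).
W = nRT ln(V₂/V₁) = 5.63×8.314×364×ln(0.197) = -27700 J.
Q = ΔU + W = -27700 J.

-27700 J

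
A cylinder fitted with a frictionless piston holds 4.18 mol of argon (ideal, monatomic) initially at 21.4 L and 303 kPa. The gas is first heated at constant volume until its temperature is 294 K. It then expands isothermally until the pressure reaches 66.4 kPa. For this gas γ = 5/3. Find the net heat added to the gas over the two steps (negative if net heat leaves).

T₁ = P₁V₁/(nR) = 303×21.4/(4.18×8.314) = 187 K.
Step 1 — Isochoric: V stays 21.4 L; P/T = const ⇒ T₂ = 294 K, P₂ = 477 kPa.
W = 0 (no volume change).
ΔU = nCvΔT = 4.18×12.5×(294−187) = 5600 J.
Q = ΔU = 5600 J.
State after step 1: P = 477 kPa, V = 21.4 L, T = 294 K.
Step 2 — Isothermal: T stays 294 K; PV = const ⇒ V₂ = 154 L, P₂ = 66.4 kPa.
ΔU = 0 (ideal gas, T constant).
W = nRT ln(V₂/V₁) = 4.18×8.314×294×ln(7.19) = 20200 J.
Q = ΔU + W = 20200 J.
Net over both steps: W = 20200 J, Q = 25800 J, ΔU = 5600 J.

25800 J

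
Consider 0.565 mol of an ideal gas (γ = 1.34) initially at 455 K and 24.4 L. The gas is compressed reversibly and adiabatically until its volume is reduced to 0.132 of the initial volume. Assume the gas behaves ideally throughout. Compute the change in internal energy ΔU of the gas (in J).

P₁ = nRT₁/V₁ = 0.565×8.314×455/24.4 = 87.6 kPa.
Adiabatic: TV^(γ−1) = const ⇒ T₂ = 455×(7.58)^0.340 = 906 K; PV^γ = const ⇒ P₂ = 1320 kPa.
For an ideal gas ΔU = nCvΔT with Cv = R/(γ−1) = 24.5 J/(mol·K).
ΔU = 0.565×24.5×(906−455) = 6230 J.

6230 J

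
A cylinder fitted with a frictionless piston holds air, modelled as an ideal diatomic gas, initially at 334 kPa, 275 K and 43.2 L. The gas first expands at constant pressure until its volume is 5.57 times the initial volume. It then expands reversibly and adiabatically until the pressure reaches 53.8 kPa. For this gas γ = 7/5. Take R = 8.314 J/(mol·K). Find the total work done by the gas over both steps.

n = P₁V₁/(RT₁) = 334×43.2/(8.314×275) = 6.31 mol.
Step 1 — Isobaric: P stays 334 kPa; V/T = const ⇒ T₂ = 1530 K, V₂ = 241 L.
W = PΔV = 334×(241−43.2) kPa·L = 65900 J.
ΔU = nCvΔT = 6.31×20.8×(1530−275) = 165000 J.
Q = ΔU + W = nCpΔT = 231000 J.
State after step 1: P = 334 kPa, V = 241 L, T = 1530 K.
Step 2 — Adiabatic: T₂/T₁ = (P₂/P₁)^((γ−1)/γ) ⇒ T₂ = 1530×(0.161)^0.286 = 909 K; V₂ = 887 L.
ΔU = nCvΔT = 6.31×20.8×(909−1530) = -81700 J.
Q = 0 for an adiabatic process, so W = −ΔU = 81700 J.
Net over both steps: W = 148000 J, Q = 231000 J, ΔU = 83200 J.

148000 J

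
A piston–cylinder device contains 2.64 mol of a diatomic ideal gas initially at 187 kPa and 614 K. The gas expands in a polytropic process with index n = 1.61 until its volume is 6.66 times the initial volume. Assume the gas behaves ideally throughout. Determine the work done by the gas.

15100 J

V₁ = nRT₁/P₁ = 2.64×8.314×614/187 = 72.1 L.
Polytropic n=1.61: T₂ = T₁(V₁/V₂)^(n−1) = 614×(0.150)^0.61 = 193 K; P₂ = P₁(V₁/V₂)^n = 8.83 kPa.
W = (P₁V₁−P₂V₂)/(n−1) = (187×72.1−8.83×480)/0.61 = 15100 J.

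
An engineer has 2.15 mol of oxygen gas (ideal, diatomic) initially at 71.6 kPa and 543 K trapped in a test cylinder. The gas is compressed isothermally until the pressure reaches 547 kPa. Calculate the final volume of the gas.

17.7 L

V₁ = nRT₁/P₁ = 2.15×8.314×543/71.6 = 136 L.
Isothermal: T stays 543 K; PV = const ⇒ V₂ = 17.7 L, P₂ = 547 kPa.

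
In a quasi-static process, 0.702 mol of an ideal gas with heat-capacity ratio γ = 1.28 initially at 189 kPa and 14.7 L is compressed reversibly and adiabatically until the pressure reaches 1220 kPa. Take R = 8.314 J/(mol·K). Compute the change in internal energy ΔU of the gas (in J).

5000 J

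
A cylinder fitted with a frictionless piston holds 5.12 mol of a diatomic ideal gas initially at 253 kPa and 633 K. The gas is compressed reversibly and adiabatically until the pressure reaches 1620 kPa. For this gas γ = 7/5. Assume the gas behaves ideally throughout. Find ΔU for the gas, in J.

47100 J

V₁ = nRT₁/P₁ = 5.12×8.314×633/253 = 107 L.
Adiabatic: T₂/T₁ = (P₂/P₁)^((γ−1)/γ) ⇒ T₂ = 633×(6.40)^0.286 = 1080 K; V₂ = 28.3 L.
For an ideal gas ΔU = nCvΔT with Cv = (5/2)R = 20.8 J/(mol·K).
ΔU = 5.12×20.8×(1080−633) = 47100 J.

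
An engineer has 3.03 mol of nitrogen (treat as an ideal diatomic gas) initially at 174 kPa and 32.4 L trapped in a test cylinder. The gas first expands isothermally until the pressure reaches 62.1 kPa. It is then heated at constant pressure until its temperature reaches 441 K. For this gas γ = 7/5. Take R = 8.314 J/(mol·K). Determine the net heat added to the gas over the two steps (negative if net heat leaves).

T₁ = P₁V₁/(nR) = 174×32.4/(3.03×8.314) = 224 K.
Step 1 — Isothermal: T stays 224 K; PV = const ⇒ V₂ = 90.8 L, P₂ = 62.1 kPa.
ΔU = 0 (ideal gas, T constant).
W = nRT ln(V₂/V₁) = 3.03×8.314×224×ln(2.80) = 5810 J.
Q = ΔU + W = 5810 J.
State after step 1: P = 62.1 kPa, V = 90.8 L, T = 224 K.
Step 2 — Isobaric: P stays 62.1 kPa; V/T = const ⇒ T₂ = 441 K, V₂ = 179 L.
W = PΔV = 62.1×(179−90.8) kPa·L = 5470 J.
ΔU = nCvΔT = 3.03×20.8×(441−224) = 13700 J.
Q = ΔU + W = nCpΔT = 19200 J.
Net over both steps: W = 11300 J, Q = 25000 J, ΔU = 13700 J.

25000 J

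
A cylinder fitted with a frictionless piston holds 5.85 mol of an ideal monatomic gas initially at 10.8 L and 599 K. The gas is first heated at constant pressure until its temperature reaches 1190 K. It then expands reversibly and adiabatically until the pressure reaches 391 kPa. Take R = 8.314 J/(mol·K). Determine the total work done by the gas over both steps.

75500 J

P₁ = nRT₁/V₁ = 5.85×8.314×599/10.8 = 2700 kPa.
Step 1 — Isobaric: P stays 2700 kPa; V/T = const ⇒ T₂ = 1190 K, V₂ = 21.5 L.
W = PΔV = 2700×(21.5−10.8) kPa·L = 28700 J.
ΔU = nCvΔT = 5.85×12.5×(1190−599) = 43100 J.
Q = ΔU + W = nCpΔT = 71900 J.
State after step 1: P = 2700 kPa, V = 21.5 L, T = 1190 K.
Step 2 — Adiabatic: T₂/T₁ = (P₂/P₁)^((γ−1)/γ) ⇒ T₂ = 1190×(0.145)^0.400 = 550 K; V₂ = 68.4 L.
ΔU = nCvΔT = 5.85×12.5×(550−1190) = -46700 J.
Q = 0 for an adiabatic process, so W = −ΔU = 46700 J.
Net over both steps: W = 75500 J, Q = 71900 J, ΔU = -3610 J.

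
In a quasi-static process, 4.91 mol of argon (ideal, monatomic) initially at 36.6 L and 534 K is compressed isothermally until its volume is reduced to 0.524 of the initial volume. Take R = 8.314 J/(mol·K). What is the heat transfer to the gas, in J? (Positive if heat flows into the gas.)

-14100 J

P₁ = nRT₁/V₁ = 4.91×8.314×534/36.6 = 596 kPa.
Isothermal: T stays 534 K; PV = const ⇒ V₂ = 19.2 L, P₂ = 1140 kPa.
ΔU = 0 (ideal gas, T constant).
W = nRT ln(V₂/V₁) = 4.91×8.314×534×ln(0.524) = -14100 J.
Q = ΔU + W = -14100 J.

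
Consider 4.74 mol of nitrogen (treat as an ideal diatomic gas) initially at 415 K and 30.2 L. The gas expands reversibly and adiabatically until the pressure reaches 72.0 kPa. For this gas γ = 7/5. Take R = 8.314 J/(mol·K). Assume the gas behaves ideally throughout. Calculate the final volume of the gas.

128 L

P₁ = nRT₁/V₁ = 4.74×8.314×415/30.2 = 542 kPa.
Adiabatic: T₂/T₁ = (P₂/P₁)^((γ−1)/γ) ⇒ T₂ = 415×(0.133)^0.286 = 233 K; V₂ = 128 L.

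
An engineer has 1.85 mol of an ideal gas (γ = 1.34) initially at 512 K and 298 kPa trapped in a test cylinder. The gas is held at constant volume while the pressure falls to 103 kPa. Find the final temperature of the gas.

177 K

V₁ = nRT₁/P₁ = 1.85×8.314×512/298 = 26.4 L.
Isochoric: V stays 26.4 L; P/T = const ⇒ T₂ = 177 K, P₂ = 103 kPa.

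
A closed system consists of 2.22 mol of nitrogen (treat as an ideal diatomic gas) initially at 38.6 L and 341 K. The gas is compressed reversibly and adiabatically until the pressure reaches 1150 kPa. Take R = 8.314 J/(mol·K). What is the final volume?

9.56 L

P₁ = nRT₁/V₁ = 2.22×8.314×341/38.6 = 163 kPa.
Adiabatic: T₂/T₁ = (P₂/P₁)^((γ−1)/γ) ⇒ T₂ = 341×(7.05)^0.286 = 596 K; V₂ = 9.56 L.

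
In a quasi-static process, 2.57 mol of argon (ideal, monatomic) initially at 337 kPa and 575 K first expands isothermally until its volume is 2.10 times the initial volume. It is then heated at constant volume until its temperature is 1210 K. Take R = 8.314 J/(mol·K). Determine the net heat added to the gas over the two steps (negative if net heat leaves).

V₁ = nRT₁/P₁ = 2.57×8.314×575/337 = 36.5 L.
Step 1 — Isothermal: T stays 575 K; PV = const ⇒ V₂ = 76.6 L, P₂ = 160 kPa.
ΔU = 0 (ideal gas, T constant).
W = nRT ln(V₂/V₁) = 2.57×8.314×575×ln(2.10) = 9120 J.
Q = ΔU + W = 9120 J.
State after step 1: P = 160 kPa, V = 76.6 L, T = 575 K.
Step 2 — Isochoric: V stays 76.6 L; P/T = const ⇒ T₂ = 1210 K, P₂ = 338 kPa.
W = 0 (no volume change).
ΔU = nCvΔT = 2.57×12.5×(1210−575) = 20400 J.
Q = ΔU = 20400 J.
Net over both steps: W = 9120 J, Q = 29500 J, ΔU = 20400 J.

29500 J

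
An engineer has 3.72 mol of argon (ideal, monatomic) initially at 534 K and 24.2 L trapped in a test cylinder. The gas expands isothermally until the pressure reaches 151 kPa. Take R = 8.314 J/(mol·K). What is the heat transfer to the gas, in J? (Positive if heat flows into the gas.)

24900 J

P₁ = nRT₁/V₁ = 3.72×8.314×534/24.2 = 682 kPa.
Isothermal: T stays 534 K; PV = const ⇒ V₂ = 109 L, P₂ = 151 kPa.
ΔU = 0 (ideal gas, T constant).
W = nRT ln(V₂/V₁) = 3.72×8.314×534×ln(4.52) = 24900 J.
Q = ΔU + W = 24900 J.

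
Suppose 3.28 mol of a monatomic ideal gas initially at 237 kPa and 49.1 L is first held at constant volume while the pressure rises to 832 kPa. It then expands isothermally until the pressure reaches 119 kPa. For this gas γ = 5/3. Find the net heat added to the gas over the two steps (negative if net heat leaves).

123000 J

T₁ = P₁V₁/(nR) = 237×49.1/(3.28×8.314) = 427 K.
Step 1 — Isochoric: V stays 49.1 L; P/T = const ⇒ T₂ = 1500 K, P₂ = 832 kPa.
W = 0 (no volume change).
ΔU = nCvΔT = 3.28×12.5×(1500−427) = 43800 J.
Q = ΔU = 43800 J.
State after step 1: P = 832 kPa, V = 49.1 L, T = 1500 K.
Step 2 — Isothermal: T stays 1500 K; PV = const ⇒ V₂ = 343 L, P₂ = 119 kPa.
ΔU = 0 (ideal gas, T constant).
W = nRT ln(V₂/V₁) = 3.28×8.314×1500×ln(6.99) = 79400 J.
Q = ΔU + W = 79400 J.
Net over both steps: W = 79400 J, Q = 123000 J, ΔU = 43800 J.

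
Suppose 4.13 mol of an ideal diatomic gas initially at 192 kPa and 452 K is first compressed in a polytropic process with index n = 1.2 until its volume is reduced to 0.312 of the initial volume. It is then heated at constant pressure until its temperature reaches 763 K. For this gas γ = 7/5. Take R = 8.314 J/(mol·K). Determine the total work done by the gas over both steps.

-13700 J

V₁ = nRT₁/P₁ = 4.13×8.314×452/192 = 80.8 L.
Step 1 — Polytropic n=1.2: T₂ = T₁(V₁/V₂)^(n−1) = 452×(3.21)^0.20 = 571 K; P₂ = P₁(V₁/V₂)^n = 777 kPa.
W = (P₁V₁−P₂V₂)/(n−1) = (192×80.8−777×25.2)/0.20 = -20400 J.
ΔU = nCvΔT = 4.13×20.8×(571−452) = 10200 J.
Q = ΔU + W = -10200 J.
State after step 1: P = 777 kPa, V = 25.2 L, T = 571 K.
Step 2 — Isobaric: P stays 777 kPa; V/T = const ⇒ T₂ = 763 K, V₂ = 33.7 L.
W = PΔV = 777×(33.7−25.2) kPa·L = 6610 J.
ΔU = nCvΔT = 4.13×20.8×(763−571) = 16500 J.
Q = ΔU + W = nCpΔT = 23100 J.
Net over both steps: W = -13700 J, Q = 12900 J, ΔU = 26700 J.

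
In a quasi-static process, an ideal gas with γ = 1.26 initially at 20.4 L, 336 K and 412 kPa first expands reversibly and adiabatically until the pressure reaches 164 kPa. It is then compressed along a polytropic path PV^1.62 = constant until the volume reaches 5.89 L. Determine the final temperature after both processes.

n = P₁V₁/(RT₁) = 412×20.4/(8.314×336) = 3.01 mol.
Step 1 — Adiabatic: T₂/T₁ = (P₂/P₁)^((γ−1)/γ) ⇒ T₂ = 336×(0.398)^0.206 = 278 K; V₂ = 42.4 L.
ΔU = nCvΔT = 3.01×32.0×(278−336) = -5600 J.
Q = 0 for an adiabatic process, so W = −ΔU = 5600 J.
State after step 1: P = 164 kPa, V = 42.4 L, T = 278 K.
Step 2 — Polytropic n=1.62: T₂ = T₁(V₁/V₂)^(n−1) = 278×(7.19)^0.62 = 944 K; P₂ = P₁(V₁/V₂)^n = 4010 kPa.
W = (P₁V₁−P₂V₂)/(n−1) = (164×42.4−4010×5.89)/0.62 = -26900 J.
ΔU = nCvΔT = 3.01×32.0×(944−278) = 64100 J.
Q = ΔU + W = 37200 J.
Net over both steps: W = -21300 J, Q = 37200 J, ΔU = 58500 J.

944 K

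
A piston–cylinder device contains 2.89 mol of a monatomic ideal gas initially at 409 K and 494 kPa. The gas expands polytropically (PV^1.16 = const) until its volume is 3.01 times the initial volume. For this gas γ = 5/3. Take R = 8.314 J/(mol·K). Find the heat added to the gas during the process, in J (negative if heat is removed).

V₁ = nRT₁/P₁ = 2.89×8.314×409/494 = 19.9 L.
Polytropic n=1.16: T₂ = T₁(V₁/V₂)^(n−1) = 409×(0.332)^0.16 = 343 K; P₂ = P₁(V₁/V₂)^n = 138 kPa.
W = (P₁V₁−P₂V₂)/(n−1) = (494×19.9−138×59.9)/0.16 = 9930 J.
ΔU = nCvΔT = 2.89×12.5×(343−409) = -2380 J.
Q = ΔU + W = 7550 J.

7550 J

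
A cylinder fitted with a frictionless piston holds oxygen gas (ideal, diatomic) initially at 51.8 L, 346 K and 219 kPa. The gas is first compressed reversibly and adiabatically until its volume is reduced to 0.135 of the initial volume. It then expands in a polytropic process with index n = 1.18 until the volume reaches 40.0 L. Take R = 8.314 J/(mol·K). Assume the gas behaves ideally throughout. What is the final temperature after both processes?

563 K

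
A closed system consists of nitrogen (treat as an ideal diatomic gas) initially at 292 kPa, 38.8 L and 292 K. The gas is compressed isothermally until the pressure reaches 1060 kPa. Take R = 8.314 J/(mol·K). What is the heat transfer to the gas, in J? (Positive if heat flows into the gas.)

-14600 J

n = P₁V₁/(RT₁) = 292×38.8/(8.314×292) = 4.67 mol.
Isothermal: T stays 292 K; PV = const ⇒ V₂ = 10.7 L, P₂ = 1060 kPa.
ΔU = 0 (ideal gas, T constant).
W = nRT ln(V₂/V₁) = 4.67×8.314×292×ln(0.275) = -14600 J.
Q = ΔU + W = -14600 J.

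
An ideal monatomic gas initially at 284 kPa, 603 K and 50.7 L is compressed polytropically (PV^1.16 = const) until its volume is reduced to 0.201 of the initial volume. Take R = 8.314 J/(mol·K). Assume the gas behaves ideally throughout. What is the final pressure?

1830 kPa

Polytropic n=1.16: T₂ = T₁(V₁/V₂)^(n−1) = 603×(4.98)^0.16 = 779 K; P₂ = P₁(V₁/V₂)^n = 1830 kPa.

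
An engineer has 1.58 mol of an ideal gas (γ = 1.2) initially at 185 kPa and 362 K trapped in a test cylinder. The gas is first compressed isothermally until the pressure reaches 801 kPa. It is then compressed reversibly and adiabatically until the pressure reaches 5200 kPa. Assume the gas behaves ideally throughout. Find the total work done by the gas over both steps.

-15700 J

V₁ = nRT₁/P₁ = 1.58×8.314×362/185 = 25.7 L.
Step 1 — Isothermal: T stays 362 K; PV = const ⇒ V₂ = 5.94 L, P₂ = 801 kPa.
ΔU = 0 (ideal gas, T constant).
W = nRT ln(V₂/V₁) = 1.58×8.314×362×ln(0.231) = -6970 J.
Q = ΔU + W = -6970 J.
State after step 1: P = 801 kPa, V = 5.94 L, T = 362 K.
Step 2 — Adiabatic: T₂/T₁ = (P₂/P₁)^((γ−1)/γ) ⇒ T₂ = 362×(6.49)^0.167 = 494 K; V₂ = 1.25 L.
ΔU = nCvΔT = 1.58×41.6×(494−362) = 8700 J.
Q = 0 for an adiabatic process, so W = −ΔU = -8700 J.
Net over both steps: W = -15700 J, Q = -6970 J, ΔU = 8700 J.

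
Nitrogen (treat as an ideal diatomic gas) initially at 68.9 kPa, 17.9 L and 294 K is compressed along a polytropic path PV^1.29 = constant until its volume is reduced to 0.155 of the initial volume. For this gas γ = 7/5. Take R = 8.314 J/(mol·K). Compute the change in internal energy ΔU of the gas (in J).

2210 J

n = P₁V₁/(RT₁) = 68.9×17.9/(8.314×294) = 0.505 mol.
Polytropic n=1.29: T₂ = T₁(V₁/V₂)^(n−1) = 294×(6.45)^0.29 = 505 K; P₂ = P₁(V₁/V₂)^n = 763 kPa.
For an ideal gas ΔU = nCvΔT with Cv = (5/2)R = 20.8 J/(mol·K).
ΔU = 0.505×20.8×(505−294) = 2210 J.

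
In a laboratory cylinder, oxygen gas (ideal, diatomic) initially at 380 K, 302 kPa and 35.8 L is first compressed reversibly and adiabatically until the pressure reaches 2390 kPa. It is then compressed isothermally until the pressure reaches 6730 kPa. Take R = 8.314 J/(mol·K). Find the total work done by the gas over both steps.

n = P₁V₁/(RT₁) = 302×35.8/(8.314×380) = 3.42 mol.
Step 1 — Adiabatic: T₂/T₁ = (P₂/P₁)^((γ−1)/γ) ⇒ T₂ = 380×(7.91)^0.286 = 686 K; V₂ = 8.17 L.
ΔU = nCvΔT = 3.42×20.8×(686−380) = 21800 J.
Q = 0 for an adiabatic process, so W = −ΔU = -21800 J.
State after step 1: P = 2390 kPa, V = 8.17 L, T = 686 K.
Step 2 — Isothermal: T stays 686 K; PV = const ⇒ V₂ = 2.90 L, P₂ = 6730 kPa.
ΔU = 0 (ideal gas, T constant).
W = nRT ln(V₂/V₁) = 3.42×8.314×686×ln(0.355) = -20200 J.
Q = ΔU + W = -20200 J.
Net over both steps: W = -42000 J, Q = -20200 J, ΔU = 21800 J.

-42000 J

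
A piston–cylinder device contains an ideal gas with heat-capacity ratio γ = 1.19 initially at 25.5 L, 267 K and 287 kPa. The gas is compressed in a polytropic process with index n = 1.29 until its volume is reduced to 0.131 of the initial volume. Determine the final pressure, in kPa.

Polytropic n=1.29: T₂ = T₁(V₁/V₂)^(n−1) = 267×(7.63)^0.29 = 481 K; P₂ = P₁(V₁/V₂)^n = 3950 kPa.

3950 kPa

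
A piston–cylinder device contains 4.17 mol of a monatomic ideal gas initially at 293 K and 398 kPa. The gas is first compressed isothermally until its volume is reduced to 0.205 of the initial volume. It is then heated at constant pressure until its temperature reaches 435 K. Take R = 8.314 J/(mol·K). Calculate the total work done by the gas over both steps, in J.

-11200 J

V₁ = nRT₁/P₁ = 4.17×8.314×293/398 = 25.5 L.
Step 1 — Isothermal: T stays 293 K; PV = const ⇒ V₂ = 5.23 L, P₂ = 1940 kPa.
ΔU = 0 (ideal gas, T constant).
W = nRT ln(V₂/V₁) = 4.17×8.314×293×ln(0.205) = -16100 J.
Q = ΔU + W = -16100 J.
State after step 1: P = 1940 kPa, V = 5.23 L, T = 293 K.
Step 2 — Isobaric: P stays 1940 kPa; V/T = const ⇒ T₂ = 435 K, V₂ = 7.77 L.
W = PΔV = 1940×(7.77−5.23) kPa·L = 4920 J.
ΔU = nCvΔT = 4.17×12.5×(435−293) = 7380 J.
Q = ΔU + W = nCpΔT = 12300 J.
Net over both steps: W = -11200 J, Q = -3790 J, ΔU = 7380 J.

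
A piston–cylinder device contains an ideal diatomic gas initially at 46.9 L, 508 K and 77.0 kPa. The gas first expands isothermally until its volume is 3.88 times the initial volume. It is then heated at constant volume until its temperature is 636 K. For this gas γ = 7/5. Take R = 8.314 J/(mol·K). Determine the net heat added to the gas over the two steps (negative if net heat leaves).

7170 J

n = P₁V₁/(RT₁) = 77.0×46.9/(8.314×508) = 0.855 mol.
Step 1 — Isothermal: T stays 508 K; PV = const ⇒ V₂ = 182 L, P₂ = 19.8 kPa.
ΔU = 0 (ideal gas, T constant).
W = nRT ln(V₂/V₁) = 0.855×8.314×508×ln(3.88) = 4900 J.
Q = ΔU + W = 4900 J.
State after step 1: P = 19.8 kPa, V = 182 L, T = 508 K.
Step 2 — Isochoric: V stays 182 L; P/T = const ⇒ T₂ = 636 K, P₂ = 24.8 kPa.
W = 0 (no volume change).
ΔU = nCvΔT = 0.855×20.8×(636−508) = 2270 J.
Q = ΔU = 2270 J.
Net over both steps: W = 4900 J, Q = 7170 J, ΔU = 2270 J.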